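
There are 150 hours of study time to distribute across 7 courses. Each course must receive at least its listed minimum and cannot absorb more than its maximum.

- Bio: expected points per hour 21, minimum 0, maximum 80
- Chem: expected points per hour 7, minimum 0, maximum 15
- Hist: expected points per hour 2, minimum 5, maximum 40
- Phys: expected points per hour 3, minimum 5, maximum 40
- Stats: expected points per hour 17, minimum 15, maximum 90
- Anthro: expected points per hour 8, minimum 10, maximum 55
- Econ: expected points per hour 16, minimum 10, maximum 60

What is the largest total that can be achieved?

2625

Meeting every minimum uses 0+0+5+5+15+10+10 = 45 hours, leaving 105.
Rank by expected points per hour: Bio 21 > Stats 17 > Econ 16 > Anthro 8 > Chem 7 > Phys 3 > Hist 2.
Give Bio 80 more to hit its cap of 80 → 25 left.
Stats: +25 (room for 75) → 40. Pool exhausted.
Total = 21×80 + 2×5 + 3×5 + 17×40 + 8×10 + 16×10 = 2625.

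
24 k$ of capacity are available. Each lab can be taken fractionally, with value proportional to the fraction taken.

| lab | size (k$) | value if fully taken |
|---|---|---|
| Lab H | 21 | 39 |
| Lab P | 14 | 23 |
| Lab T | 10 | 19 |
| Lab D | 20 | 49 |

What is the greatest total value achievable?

Best value per unit of size first: Lab D 49/20≈2.45, Lab T 19/10≈1.9, Lab H 39/21≈1.86, Lab P 23/14≈1.64.
All 20 k$ of Lab D fit (value 49) ; 4 remain.
Fill the last 4 k$ with part of Lab T: 4/10 of it earns 7.6.
Total value = 56.6.

56.6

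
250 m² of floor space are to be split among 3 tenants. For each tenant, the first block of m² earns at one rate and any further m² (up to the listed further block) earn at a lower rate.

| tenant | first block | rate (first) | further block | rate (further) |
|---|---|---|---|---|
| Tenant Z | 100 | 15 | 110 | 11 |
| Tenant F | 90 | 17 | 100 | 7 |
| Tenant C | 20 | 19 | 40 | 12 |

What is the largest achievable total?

3890

Rank every tier by rate: Tenant C/T1 19 > Tenant F/T1 17 > Tenant Z/T1 15 > Tenant C/T2 12 > Tenant Z/T2 11 > Tenant F/T2 7.
Fill Tenant C T1 block (20 at 19) → 230 left.
Tenant F/T1 (17): +90 → 140 left.
Fill Tenant Z T1 block (100 at 15) → 40 left.
Tenant C T2 at 12: fill all 40 → 0 left.
Total = 19×20 + 17×90 + 15×100 + 12×40 = 3890.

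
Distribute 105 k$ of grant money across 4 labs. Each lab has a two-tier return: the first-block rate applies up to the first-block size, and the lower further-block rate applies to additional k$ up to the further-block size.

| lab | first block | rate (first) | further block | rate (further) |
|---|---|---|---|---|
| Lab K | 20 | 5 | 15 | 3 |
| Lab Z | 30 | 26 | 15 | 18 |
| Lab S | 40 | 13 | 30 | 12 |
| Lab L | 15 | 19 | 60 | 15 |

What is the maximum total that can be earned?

2010

Treat each block as its own option and order by rate: Lab Z/first 26 > Lab L/first 19 > Lab Z/second 18 > Lab L/second 15 > Lab S/first 13 > Lab S/second 12 > Lab K/first 5 > Lab K/second 3.
Fill Lab Z first block (30 at 26) ; 75 left.
Fill Lab L first block (15 at 19) ; 60 left.
Fill Lab Z second block (15 at 18) ; 45 left.
45 remain; put them into Lab L second at 15.
Total = 26×30 + 19×15 + 18×15 + 15×45 = 2010.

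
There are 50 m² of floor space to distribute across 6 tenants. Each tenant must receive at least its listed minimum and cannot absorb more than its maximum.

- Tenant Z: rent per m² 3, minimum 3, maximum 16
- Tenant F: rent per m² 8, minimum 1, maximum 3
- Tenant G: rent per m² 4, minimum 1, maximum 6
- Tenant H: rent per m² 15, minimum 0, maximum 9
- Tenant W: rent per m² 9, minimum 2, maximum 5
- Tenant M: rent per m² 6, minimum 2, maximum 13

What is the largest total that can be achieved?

Meeting every minimum uses 3+1+1+0+2+2 = 9 m², leaving 41.
Highest rent per m² first: Tenant H 15 > Tenant W 9 > Tenant F 8 > Tenant M 6 > Tenant G 4 > Tenant Z 3.
Tenant H takes 9 more to reach its cap of 9 — 32 left.
Tenant W: +3 to 5 (cap) — 29 left.
Give Tenant F 2 more to hit its cap of 3 — 27 left.
Tenant M: +11 to 13 (cap) — 16 left.
Tenant G: +5 to 6 (cap) — 11 left.
Only 11 left; Tenant Z takes them to reach 14.
Total = 3×14 + 8×3 + 4×6 + 15×9 + 9×5 + 6×13 = 348.

348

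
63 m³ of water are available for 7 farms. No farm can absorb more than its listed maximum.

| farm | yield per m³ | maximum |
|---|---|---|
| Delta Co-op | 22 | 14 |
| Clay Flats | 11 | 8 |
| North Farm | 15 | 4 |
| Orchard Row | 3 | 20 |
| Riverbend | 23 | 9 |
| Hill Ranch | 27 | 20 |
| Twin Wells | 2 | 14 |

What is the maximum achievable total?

1227

Order the farms by yield per m³: Hill Ranch 27 > Riverbend 23 > Delta Co-op 22 > North Farm 15 > Clay Flats 11 > Orchard Row 3 > Twin Wells 2.
Hill Ranch: +20 to 20 (cap) — 43 left.
Riverbend takes 9 to reach its cap of 9 — 34 left.
Delta Co-op takes 14 to reach its cap of 14 — 20 left.
North Farm: +4 to 4 (cap) — 16 left.
Clay Flats takes 8 to reach its cap of 8 — 8 left.
Orchard Row has room for 20 but only 8 remain, so it gets 8.
Total = 22×14 + 11×8 + 15×4 + 3×8 + 23×9 + 27×20 = 1227.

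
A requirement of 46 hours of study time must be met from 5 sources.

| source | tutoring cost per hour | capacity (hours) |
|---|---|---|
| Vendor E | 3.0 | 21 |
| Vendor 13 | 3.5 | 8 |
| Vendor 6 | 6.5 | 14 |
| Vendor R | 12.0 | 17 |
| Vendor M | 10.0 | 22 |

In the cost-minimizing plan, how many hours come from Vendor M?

3

Use sources in increasing cost order.
Vendor E at 3.0: take all 21 hours ; 25 still needed.
Vendor 13 (3.5): use full 8 ; 17 hours to go.
Take 14 from Vendor 6 at 6.5 ; need 3 more.
Take 3 from Vendor M at 10.0 to finish.
Vendor R: unused.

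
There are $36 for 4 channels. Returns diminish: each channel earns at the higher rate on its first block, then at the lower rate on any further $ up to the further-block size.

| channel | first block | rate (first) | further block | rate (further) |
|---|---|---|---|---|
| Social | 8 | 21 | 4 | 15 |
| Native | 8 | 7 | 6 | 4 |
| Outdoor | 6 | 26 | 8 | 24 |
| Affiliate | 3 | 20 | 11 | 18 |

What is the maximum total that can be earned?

Order all 8 blocks by rate: Outdoor/T1 26 > Outdoor/T2 24 > Social/T1 21 > Affiliate/T1 20 > Affiliate/T2 18 > Social/T2 15 > Native/T1 7 > Native/T2 4.
Fill Outdoor T1 block (6 at 26) — 30 left.
Outdoor/T2 (24): +8 — 22 left.
Fill Social T1 block (8 at 21) — 14 left.
Fill Affiliate T1 block (3 at 20) — 11 left.
Affiliate/T2 (18): +11 — 0 left.
Total = 26×6 + 24×8 + 21×8 + 20×3 + 18×11 = 774.

774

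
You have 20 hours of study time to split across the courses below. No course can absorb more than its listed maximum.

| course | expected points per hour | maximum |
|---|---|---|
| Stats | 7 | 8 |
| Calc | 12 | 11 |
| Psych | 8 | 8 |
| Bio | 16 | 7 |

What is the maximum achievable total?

Highest expected points per hour first: Bio 16 > Calc 12 > Psych 8 > Stats 7.
Bio: +7 to 7 (cap) ; 13 left.
Calc: +11 to 11 (cap) ; 2 left.
Psych has room for 8 but only 2 remain, so it gets 2.
Total = 12×11 + 8×2 + 16×7 = 260.

260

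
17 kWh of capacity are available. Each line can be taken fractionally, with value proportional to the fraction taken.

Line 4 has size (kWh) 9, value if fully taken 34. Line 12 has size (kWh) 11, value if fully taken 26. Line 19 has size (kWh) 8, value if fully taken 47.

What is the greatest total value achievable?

81

Sort by value density: Line 19 47/8≈5.88, Line 4 34/9≈3.78, Line 12 26/11≈2.36.
Line 19: take in full, 8 kWh for value 47 — 9 left.
All 9 kWh of Line 4 fit (value 34) — 0 remain.
Total value = 81.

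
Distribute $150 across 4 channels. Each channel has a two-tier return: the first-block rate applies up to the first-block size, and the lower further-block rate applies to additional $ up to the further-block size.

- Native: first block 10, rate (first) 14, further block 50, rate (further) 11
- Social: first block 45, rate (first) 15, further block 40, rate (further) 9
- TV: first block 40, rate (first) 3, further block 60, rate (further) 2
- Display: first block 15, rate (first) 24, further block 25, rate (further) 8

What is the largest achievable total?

Treat each block as its own option and order by rate: Display/T1 24 > Social/T1 15 > Native/T1 14 > Native/T2 11 > Social/T2 9 > Display/T2 8 > TV/T1 3 > TV/T2 2.
Display/T1 (24): +15 — 135 left.
Fill Social T1 block (45 at 15) — 90 left.
Native/T1 (14): +10 — 80 left.
Fill Native T2 block (50 at 11) — 30 left.
30 remain; put them into Social T2 at 9.
Total = 24×15 + 15×45 + 14×10 + 11×50 + 9×30 = 1995.

1995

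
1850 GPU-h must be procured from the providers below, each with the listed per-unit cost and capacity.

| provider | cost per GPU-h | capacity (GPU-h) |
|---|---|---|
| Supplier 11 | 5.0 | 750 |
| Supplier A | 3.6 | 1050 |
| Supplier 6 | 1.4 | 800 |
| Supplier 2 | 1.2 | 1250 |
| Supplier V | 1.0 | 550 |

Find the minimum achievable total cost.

Fill from the cheapest provider first.
Take 550 from Supplier V at 1.0 → need 1300 more.
Supplier 2 (1.2): use full 1250 → 50 GPU-h to go.
Take 50 from Supplier 6 at 1.4 to finish.
Supplier A, Supplier 11: unused.
Cost = 550×1.0 + 1250×1.2 + 50×1.4 = 2120.

2120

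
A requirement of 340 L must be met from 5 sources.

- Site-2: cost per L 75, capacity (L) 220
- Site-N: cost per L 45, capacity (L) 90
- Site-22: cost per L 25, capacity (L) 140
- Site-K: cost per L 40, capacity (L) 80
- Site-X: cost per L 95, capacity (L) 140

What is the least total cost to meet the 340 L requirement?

Fill from the cheapest source first.
Site-22 at 25: take all 140 L ; 200 still needed.
Take 80 from Site-K at 40 ; need 120 more.
Site-N (45): use full 90 ; 30 L to go.
Take 30 from Site-2 at 75 to finish.
Site-X: unused.
Cost = 140×25 + 80×40 + 90×45 + 30×75 = 13000.

13000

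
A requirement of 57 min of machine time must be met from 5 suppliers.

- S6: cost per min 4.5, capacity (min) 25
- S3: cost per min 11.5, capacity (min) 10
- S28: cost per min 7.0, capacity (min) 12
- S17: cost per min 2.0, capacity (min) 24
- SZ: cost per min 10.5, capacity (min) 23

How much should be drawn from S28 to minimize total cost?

8

Use suppliers in increasing cost order.
S17 at 2.0: take all 24 min ; 33 still needed.
S6 (4.5): use full 25 ; 8 min to go.
S28 at 7.0: take 8 of its 12 ; requirement met.
SZ, S3: unused.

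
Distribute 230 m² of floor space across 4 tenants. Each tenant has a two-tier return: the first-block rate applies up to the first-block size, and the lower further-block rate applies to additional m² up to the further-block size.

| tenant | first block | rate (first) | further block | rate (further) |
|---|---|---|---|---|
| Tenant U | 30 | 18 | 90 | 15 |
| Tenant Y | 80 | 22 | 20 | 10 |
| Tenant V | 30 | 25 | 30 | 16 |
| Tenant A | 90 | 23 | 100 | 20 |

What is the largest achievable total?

Treat each block as its own option and order by rate: Tenant V/first 25 > Tenant A/first 23 > Tenant Y/first 22 > Tenant A/second 20 > Tenant U/first 18 > Tenant V/second 16 > Tenant U/second 15 > Tenant Y/second 10.
Fill Tenant V first block (30 at 25) ; 200 left.
Tenant A/first (23): +90 ; 110 left.
Fill Tenant Y first block (80 at 22) ; 30 left.
Tenant A/second: +30 of 100 at 20; pool empty.
Total = 25×30 + 23×90 + 22×80 + 20×30 = 5180.

5180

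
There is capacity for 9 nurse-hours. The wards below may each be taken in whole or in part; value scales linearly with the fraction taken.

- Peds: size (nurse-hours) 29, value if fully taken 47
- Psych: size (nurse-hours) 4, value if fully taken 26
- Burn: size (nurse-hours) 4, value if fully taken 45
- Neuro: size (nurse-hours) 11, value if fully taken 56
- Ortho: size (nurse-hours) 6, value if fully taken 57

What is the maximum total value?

Best value per unit of size first: Burn 45/4≈11.2, Ortho 57/6≈9.5, Psych 26/4≈6.5, Neuro 56/11≈5.09, Peds 47/29≈1.62.
Take all of Burn (4 nurse-hours, value 45) — 5 nurse-hours left.
Only 5 nurse-hours remain; take 5/6 of Ortho for value 57×5/6 = 47.5.
Total value = 92.5.

92.5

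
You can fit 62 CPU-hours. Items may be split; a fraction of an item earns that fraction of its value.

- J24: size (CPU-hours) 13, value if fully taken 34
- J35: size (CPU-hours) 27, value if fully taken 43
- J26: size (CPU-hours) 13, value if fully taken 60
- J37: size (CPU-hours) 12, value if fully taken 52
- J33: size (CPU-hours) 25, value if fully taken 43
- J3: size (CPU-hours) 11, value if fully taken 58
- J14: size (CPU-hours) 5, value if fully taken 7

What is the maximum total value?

226.36

Sort by value density: J3 58/11≈5.27, J26 60/13≈4.62, J37 52/12≈4.33, J24 34/13≈2.62, J33 43/25≈1.72, J35 43/27≈1.59, J14 7/5≈1.4.
All 11 CPU-hours of J3 fit (value 58) ; 51 remain.
Take all of J26 (13 CPU-hours, value 60) ; 38 CPU-hours left.
Take all of J37 (12 CPU-hours, value 52) ; 26 CPU-hours left.
Take all of J24 (13 CPU-hours, value 34) ; 13 CPU-hours left.
Only 13 CPU-hours remain; take 13/25 of J33 for value 43×13/25 = 22.36.
Total value = 226.36.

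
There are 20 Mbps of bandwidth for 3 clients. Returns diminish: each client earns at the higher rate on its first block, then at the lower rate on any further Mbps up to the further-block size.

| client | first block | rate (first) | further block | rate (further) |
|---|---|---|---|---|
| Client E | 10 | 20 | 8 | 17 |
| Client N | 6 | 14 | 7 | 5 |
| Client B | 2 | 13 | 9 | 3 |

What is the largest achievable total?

364

Order all 6 blocks by rate: Client E/first 20 > Client E/second 17 > Client N/first 14 > Client B/first 13 > Client N/second 5 > Client B/second 3.
Client E/first (20): +10 ; 10 left.
Client E/second (17): +8 ; 2 left.
2 remain; put them into Client N first at 14.
Total = 20×10 + 17×8 + 14×2 = 364.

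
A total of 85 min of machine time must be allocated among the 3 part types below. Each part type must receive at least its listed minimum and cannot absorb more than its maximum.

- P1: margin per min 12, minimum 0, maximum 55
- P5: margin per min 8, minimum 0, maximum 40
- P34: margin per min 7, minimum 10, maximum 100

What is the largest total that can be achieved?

890

Meeting every minimum uses 0+0+10 = 10 min, leaving 75.
Highest margin per min first: P1 12 > P5 8 > P34 7.
P1: +55 to 55 (cap) — 20 left.
P5 has room for 40 more but only 20 remain, so it gets 20.
Total = 12×55 + 8×20 + 7×10 = 890.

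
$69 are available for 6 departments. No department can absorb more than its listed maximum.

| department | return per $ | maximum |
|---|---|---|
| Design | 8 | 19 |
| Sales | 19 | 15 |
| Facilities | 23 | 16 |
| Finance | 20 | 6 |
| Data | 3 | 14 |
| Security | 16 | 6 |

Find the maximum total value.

Rank by return per $: Facilities 23 > Finance 20 > Sales 19 > Security 16 > Design 8 > Data 3.
Facilities takes 16 to reach its cap of 16 — 53 left.
Finance takes 6 to reach its cap of 6 — 47 left.
Sales: +15 to 15 (cap) — 32 left.
Give Security 6 to hit its cap of 6 — 26 left.
Design takes 19 to reach its cap of 19 — 7 left.
Data: +7 (room for 14) → 7. Pool exhausted.
Total = 8×19 + 19×15 + 23×16 + 20×6 + 3×7 + 16×6 = 1042.

1042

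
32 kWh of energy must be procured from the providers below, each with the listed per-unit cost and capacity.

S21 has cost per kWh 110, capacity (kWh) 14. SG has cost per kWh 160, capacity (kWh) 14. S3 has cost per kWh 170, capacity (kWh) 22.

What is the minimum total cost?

4460

Fill from the cheapest provider first.
S21 (110): use full 14 ; 18 kWh to go.
SG at 160: take all 14 kWh ; 4 still needed.
S3 (170): take the remaining 4 ; done.
Cost = 14×110 + 14×160 + 4×170 = 4460.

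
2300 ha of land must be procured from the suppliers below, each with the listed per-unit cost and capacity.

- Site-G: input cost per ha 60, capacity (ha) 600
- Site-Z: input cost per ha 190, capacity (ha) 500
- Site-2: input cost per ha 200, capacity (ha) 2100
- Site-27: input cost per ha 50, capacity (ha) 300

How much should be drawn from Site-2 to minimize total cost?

900

Cheapest first:
Take 300 from Site-27 at 50 — need 2000 more.
Site-G at 60: take all 600 ha — 1400 still needed.
Take 500 from Site-Z at 190 — need 900 more.
Site-2 at 200: take 900 of its 2100 — requirement met.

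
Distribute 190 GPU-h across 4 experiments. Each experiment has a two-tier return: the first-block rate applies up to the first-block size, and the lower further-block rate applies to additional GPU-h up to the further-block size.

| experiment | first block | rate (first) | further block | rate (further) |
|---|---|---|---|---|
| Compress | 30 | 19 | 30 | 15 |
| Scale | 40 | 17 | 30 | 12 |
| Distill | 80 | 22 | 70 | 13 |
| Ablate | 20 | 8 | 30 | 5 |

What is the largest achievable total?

Treat each block as its own option and order by rate: Distill/T1 22 > Compress/T1 19 > Scale/T1 17 > Compress/T2 15 > Distill/T2 13 > Scale/T2 12 > Ablate/T1 8 > Ablate/T2 5.
Distill/T1 (22): +80 — 110 left.
Compress T1 at 19: fill all 30 — 80 left.
Fill Scale T1 block (40 at 17) — 40 left.
Compress/T2 (15): +30 — 10 left.
Distill T2 at 13: only 10 left, fill 10.
Total = 22×80 + 19×30 + 17×40 + 15×30 + 13×10 = 3590.

3590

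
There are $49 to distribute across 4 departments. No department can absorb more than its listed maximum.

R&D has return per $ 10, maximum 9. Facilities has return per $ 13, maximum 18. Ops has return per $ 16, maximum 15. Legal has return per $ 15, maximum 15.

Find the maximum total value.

709

Highest return per $ first: Ops 16 > Legal 15 > Facilities 13 > R&D 10.
Ops: +15 to 15 (cap) → 34 left.
Legal takes 15 to reach its cap of 15 → 19 left.
Facilities takes 18 to reach its cap of 18 → 1 left.
R&D has room for 9 but only 1 remain, so it gets 1.
Total = 10×1 + 13×18 + 16×15 + 15×15 = 709.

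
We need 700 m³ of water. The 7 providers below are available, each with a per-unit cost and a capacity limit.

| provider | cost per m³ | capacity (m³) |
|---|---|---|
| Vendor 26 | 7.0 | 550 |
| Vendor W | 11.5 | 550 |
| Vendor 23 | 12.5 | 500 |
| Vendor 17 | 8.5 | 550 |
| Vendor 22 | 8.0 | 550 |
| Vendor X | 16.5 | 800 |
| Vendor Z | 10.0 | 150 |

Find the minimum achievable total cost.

5050

Cheapest first:
Vendor 26 at 7.0: take all 550 m³ — 150 still needed.
Vendor 22 (8.0): take the remaining 150 — done.
Vendor 17, Vendor Z, Vendor W, Vendor 23, Vendor X: unused.
Cost = 550×7.0 + 150×8.0 = 5050.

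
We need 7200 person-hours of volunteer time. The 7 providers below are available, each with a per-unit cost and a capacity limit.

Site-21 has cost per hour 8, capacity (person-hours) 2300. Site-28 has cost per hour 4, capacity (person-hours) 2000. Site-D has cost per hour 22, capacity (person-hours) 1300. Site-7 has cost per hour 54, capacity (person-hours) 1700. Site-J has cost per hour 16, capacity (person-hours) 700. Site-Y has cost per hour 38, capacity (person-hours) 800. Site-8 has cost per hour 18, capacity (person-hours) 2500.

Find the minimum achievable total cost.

77200

Cheapest first:
Site-28 (4): use full 2000 — 5200 person-hours to go.
Site-21 at 8: take all 2300 person-hours — 2900 still needed.
Site-J (16): use full 700 — 2200 person-hours to go.
Take 2200 from Site-8 at 18 to finish.
Site-D, Site-Y, Site-7: unused.
Cost = 2000×4 + 2300×8 + 700×16 + 2200×18 = 77200.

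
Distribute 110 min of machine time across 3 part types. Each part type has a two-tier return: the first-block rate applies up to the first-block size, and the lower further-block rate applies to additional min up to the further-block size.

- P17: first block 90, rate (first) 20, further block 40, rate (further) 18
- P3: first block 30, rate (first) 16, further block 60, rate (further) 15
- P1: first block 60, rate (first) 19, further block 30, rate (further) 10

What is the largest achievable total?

Rank every tier by rate: P17/T1 20 > P1/T1 19 > P17/T2 18 > P3/T1 16 > P3/T2 15 > P1/T2 10.
P17 T1 at 20: fill all 90 → 20 left.
20 remain; put them into P1 T1 at 19.
Total = 20×90 + 19×20 = 2180.

2180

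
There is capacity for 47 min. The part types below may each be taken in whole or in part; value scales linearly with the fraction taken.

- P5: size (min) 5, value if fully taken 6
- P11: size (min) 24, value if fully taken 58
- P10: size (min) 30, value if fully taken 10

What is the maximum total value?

70

Sort by value density: P11 58/24≈2.42, P5 6/5≈1.2, P10 10/30≈0.333.
All 24 min of P11 fit (value 58) ; 23 remain.
All 5 min of P5 fit (value 6) ; 18 remain.
Only 18 min remain; take 18/30 of P10 for value 10×18/30 = 6.
Total value = 70.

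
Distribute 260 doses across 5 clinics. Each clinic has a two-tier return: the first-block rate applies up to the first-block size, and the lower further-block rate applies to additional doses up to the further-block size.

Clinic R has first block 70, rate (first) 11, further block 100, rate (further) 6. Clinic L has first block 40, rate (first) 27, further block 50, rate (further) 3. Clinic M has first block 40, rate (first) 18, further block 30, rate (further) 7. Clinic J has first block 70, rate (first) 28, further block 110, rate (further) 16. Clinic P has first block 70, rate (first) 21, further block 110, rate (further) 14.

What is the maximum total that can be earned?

Treat each block as its own option and order by rate: Clinic J/T1 28 > Clinic L/T1 27 > Clinic P/T1 21 > Clinic M/T1 18 > Clinic J/T2 16 > Clinic P/T2 14 > Clinic R/T1 11 > Clinic M/T2 7 > Clinic R/T2 6 > Clinic L/T2 3.
Fill Clinic J T1 block (70 at 28) → 190 left.
Fill Clinic L T1 block (40 at 27) → 150 left.
Clinic P T1 at 21: fill all 70 → 80 left.
Clinic M T1 at 18: fill all 40 → 40 left.
Clinic J T2 at 16: only 40 left, fill 40.
Total = 28×70 + 27×40 + 21×70 + 18×40 + 16×40 = 5870.

5870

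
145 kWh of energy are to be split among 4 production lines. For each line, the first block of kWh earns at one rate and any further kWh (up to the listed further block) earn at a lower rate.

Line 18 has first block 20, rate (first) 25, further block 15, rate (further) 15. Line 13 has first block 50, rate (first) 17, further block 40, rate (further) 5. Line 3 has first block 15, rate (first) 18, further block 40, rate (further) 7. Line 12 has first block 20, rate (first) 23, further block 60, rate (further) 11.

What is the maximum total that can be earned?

2580

Rank every tier by rate: Line 18/first 25 > Line 12/first 23 > Line 3/first 18 > Line 13/first 17 > Line 18/second 15 > Line 12/second 11 > Line 3/second 7 > Line 13/second 5.
Line 18/first (25): +20 → 125 left.
Fill Line 12 first block (20 at 23) → 105 left.
Line 3 first at 18: fill all 15 → 90 left.
Line 13 first at 17: fill all 50 → 40 left.
Line 18 second at 15: fill all 15 → 25 left.
Line 12 second at 11: only 25 left, fill 25.
Total = 25×20 + 23×20 + 18×15 + 17×50 + 15×15 + 11×25 = 2580.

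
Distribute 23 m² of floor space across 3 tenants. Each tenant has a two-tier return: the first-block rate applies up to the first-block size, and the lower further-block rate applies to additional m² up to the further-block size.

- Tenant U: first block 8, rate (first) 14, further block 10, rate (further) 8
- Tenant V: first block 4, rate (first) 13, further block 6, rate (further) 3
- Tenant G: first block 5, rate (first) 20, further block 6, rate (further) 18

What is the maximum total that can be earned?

372

Treat each block as its own option and order by rate: Tenant G/first 20 > Tenant G/second 18 > Tenant U/first 14 > Tenant V/first 13 > Tenant U/second 8 > Tenant V/second 3.
Tenant G/first (20): +5 → 18 left.
Tenant G second at 18: fill all 6 → 12 left.
Tenant U/first (14): +8 → 4 left.
Tenant V/first (13): +4 → 0 left.
Total = 20×5 + 18×6 + 14×8 + 13×4 = 372.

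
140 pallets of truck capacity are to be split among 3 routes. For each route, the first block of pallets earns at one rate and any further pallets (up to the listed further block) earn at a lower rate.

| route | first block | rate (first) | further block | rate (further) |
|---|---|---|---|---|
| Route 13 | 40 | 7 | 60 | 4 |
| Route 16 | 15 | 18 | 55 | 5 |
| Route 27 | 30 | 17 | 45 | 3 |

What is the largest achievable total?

1335

Rank every tier by rate: Route 16/first 18 > Route 27/first 17 > Route 13/first 7 > Route 16/second 5 > Route 13/second 4 > Route 27/second 3.
Route 16/first (18): +15 — 125 left.
Fill Route 27 first block (30 at 17) — 95 left.
Route 13 first at 7: fill all 40 — 55 left.
Route 16/second (5): +55 — 0 left.
Total = 18×15 + 17×30 + 7×40 + 5×55 = 1335.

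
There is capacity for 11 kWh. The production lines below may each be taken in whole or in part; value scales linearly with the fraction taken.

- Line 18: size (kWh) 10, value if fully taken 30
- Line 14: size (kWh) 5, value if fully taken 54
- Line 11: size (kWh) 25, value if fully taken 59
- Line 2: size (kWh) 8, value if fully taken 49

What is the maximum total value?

Sort by value density: Line 14 54/5≈10.8, Line 2 49/8≈6.12, Line 18 30/10≈3, Line 11 59/25≈2.36.
Take all of Line 14 (5 kWh, value 54) ; 6 kWh left.
6 kWh left: a 6/8 share of Line 2 gives 49×6/8 = 36.75.
Total value = 90.75.

90.75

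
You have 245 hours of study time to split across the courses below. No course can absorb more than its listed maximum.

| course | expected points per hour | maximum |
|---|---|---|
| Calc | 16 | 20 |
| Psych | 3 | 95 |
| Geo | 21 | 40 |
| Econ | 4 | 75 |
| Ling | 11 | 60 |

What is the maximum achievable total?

2270

Rank by expected points per hour: Geo 21 > Calc 16 > Ling 11 > Econ 4 > Psych 3.
Geo takes 40 to reach its cap of 40 ; 205 left.
Calc takes 20 to reach its cap of 20 ; 185 left.
Give Ling 60 to hit its cap of 60 ; 125 left.
Give Econ 75 to hit its cap of 75 ; 50 left.
Only 50 left; Psych takes them to reach 50.
Total = 16×20 + 3×50 + 21×40 + 4×75 + 11×60 = 2270.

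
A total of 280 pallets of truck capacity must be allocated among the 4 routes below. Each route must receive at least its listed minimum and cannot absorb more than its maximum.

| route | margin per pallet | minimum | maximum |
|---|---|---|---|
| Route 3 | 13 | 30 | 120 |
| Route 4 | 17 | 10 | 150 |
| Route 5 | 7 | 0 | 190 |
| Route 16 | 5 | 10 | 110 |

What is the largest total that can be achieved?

4160

Meeting every minimum uses 30+10+0+10 = 50 pallets, leaving 230.
Rank by margin per pallet: Route 4 17 > Route 3 13 > Route 5 7 > Route 16 5.
Give Route 4 140 more to hit its cap of 150 → 90 left.
Route 3: +90 to 120 (cap) → 0 left.
Total = 13×120 + 17×150 + 5×10 = 4160.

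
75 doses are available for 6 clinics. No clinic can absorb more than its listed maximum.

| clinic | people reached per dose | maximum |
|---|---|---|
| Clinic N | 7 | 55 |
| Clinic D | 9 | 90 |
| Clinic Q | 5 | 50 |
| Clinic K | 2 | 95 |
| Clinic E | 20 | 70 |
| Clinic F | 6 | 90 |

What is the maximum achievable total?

1445

Order the clinics by people reached per dose: Clinic E 20 > Clinic D 9 > Clinic N 7 > Clinic F 6 > Clinic Q 5 > Clinic K 2.
Give Clinic E 70 to hit its cap of 70 → 5 left.
Clinic D: +5 (room for 90) → 5. Pool exhausted.
Total = 9×5 + 20×70 = 1445.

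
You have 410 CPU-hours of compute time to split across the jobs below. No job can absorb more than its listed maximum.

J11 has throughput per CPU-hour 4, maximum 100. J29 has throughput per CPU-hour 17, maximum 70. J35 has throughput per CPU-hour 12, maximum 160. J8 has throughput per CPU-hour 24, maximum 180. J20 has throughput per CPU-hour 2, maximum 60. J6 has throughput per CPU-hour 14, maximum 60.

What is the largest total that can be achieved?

7550

Order the jobs by throughput per CPU-hour: J8 24 > J29 17 > J6 14 > J35 12 > J11 4 > J20 2.
Give J8 180 to hit its cap of 180 — 230 left.
Give J29 70 to hit its cap of 70 — 160 left.
Give J6 60 to hit its cap of 60 — 100 left.
J35 has room for 160 but only 100 remain, so it gets 100.
Total = 17×70 + 12×100 + 24×180 + 14×60 = 7550.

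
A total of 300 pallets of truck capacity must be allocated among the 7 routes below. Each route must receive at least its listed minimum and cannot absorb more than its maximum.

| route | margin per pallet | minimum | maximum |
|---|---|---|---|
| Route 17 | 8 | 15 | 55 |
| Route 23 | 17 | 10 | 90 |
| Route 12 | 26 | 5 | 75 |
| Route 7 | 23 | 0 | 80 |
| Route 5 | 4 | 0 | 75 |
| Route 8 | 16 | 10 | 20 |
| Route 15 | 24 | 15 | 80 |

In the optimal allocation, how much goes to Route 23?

40

Meeting every minimum uses 15+10+5+0+0+10+15 = 55 pallets, leaving 245.
Highest margin per pallet first: Route 12 26 > Route 15 24 > Route 7 23 > Route 23 17 > Route 8 16 > Route 17 8 > Route 5 4.
Give Route 12 70 more to hit its cap of 75 ; 175 left.
Give Route 15 65 more to hit its cap of 80 ; 110 left.
Route 7 takes 80 more to reach its cap of 80 ; 30 left.
Route 23 has room for 80 more but only 30 remain, so it gets 40.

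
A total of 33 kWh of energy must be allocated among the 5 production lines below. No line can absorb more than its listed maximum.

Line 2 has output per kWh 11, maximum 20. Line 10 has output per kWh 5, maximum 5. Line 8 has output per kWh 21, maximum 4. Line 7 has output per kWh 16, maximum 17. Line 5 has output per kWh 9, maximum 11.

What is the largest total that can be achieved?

Highest output per kWh first: Line 8 21 > Line 7 16 > Line 2 11 > Line 5 9 > Line 10 5.
Line 8: +4 to 4 (cap) ; 29 left.
Line 7 takes 17 to reach its cap of 17 ; 12 left.
Line 2 has room for 20 but only 12 remain, so it gets 12.
Total = 11×12 + 21×4 + 16×17 = 488.

488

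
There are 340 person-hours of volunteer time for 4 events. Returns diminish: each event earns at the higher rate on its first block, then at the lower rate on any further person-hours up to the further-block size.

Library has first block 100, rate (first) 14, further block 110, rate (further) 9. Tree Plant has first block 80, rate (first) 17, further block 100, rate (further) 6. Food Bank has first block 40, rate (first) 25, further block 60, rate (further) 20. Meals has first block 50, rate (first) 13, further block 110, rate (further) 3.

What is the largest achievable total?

Rank every tier by rate: Food Bank/first 25 > Food Bank/second 20 > Tree Plant/first 17 > Library/first 14 > Meals/first 13 > Library/second 9 > Tree Plant/second 6 > Meals/second 3.
Food Bank first at 25: fill all 40 → 300 left.
Fill Food Bank second block (60 at 20) → 240 left.
Tree Plant/first (17): +80 → 160 left.
Library first at 14: fill all 100 → 60 left.
Fill Meals first block (50 at 13) → 10 left.
Library/second: +10 of 110 at 9; pool empty.
Total = 25×40 + 20×60 + 17×80 + 14×100 + 13×50 + 9×10 = 5700.

5700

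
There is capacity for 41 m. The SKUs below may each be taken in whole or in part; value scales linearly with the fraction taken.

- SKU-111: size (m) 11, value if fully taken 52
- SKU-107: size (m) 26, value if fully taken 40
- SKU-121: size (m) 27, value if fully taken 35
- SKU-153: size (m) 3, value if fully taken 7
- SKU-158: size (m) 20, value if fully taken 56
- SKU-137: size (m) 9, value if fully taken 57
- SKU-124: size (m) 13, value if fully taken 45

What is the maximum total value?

176.4

Best value per unit of size first: SKU-137 57/9≈6.33, SKU-111 52/11≈4.73, SKU-124 45/13≈3.46, SKU-158 56/20≈2.8, SKU-153 7/3≈2.33, SKU-107 40/26≈1.54, SKU-121 35/27≈1.3.
Take all of SKU-137 (9 m, value 57) ; 32 m left.
All 11 m of SKU-111 fit (value 52) ; 21 remain.
Take all of SKU-124 (13 m, value 45) ; 8 m left.
Only 8 m remain; take 8/20 of SKU-158 for value 56×8/20 = 22.4.
Total value = 176.4.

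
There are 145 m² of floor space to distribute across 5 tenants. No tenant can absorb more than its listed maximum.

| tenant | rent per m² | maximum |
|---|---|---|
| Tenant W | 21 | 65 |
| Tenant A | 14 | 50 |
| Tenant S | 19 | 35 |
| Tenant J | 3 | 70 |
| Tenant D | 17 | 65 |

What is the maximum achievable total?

2795

Order the tenants by rent per m²: Tenant W 21 > Tenant S 19 > Tenant D 17 > Tenant A 14 > Tenant J 3.
Give Tenant W 65 to hit its cap of 65 → 80 left.
Tenant S takes 35 to reach its cap of 35 → 45 left.
Only 45 left; Tenant D takes them to reach 45.
Total = 21×65 + 19×35 + 17×45 = 2795.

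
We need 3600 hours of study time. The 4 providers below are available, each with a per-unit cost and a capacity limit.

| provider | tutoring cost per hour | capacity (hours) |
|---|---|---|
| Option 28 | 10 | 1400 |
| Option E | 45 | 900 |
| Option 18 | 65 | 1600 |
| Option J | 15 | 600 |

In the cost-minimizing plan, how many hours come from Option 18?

700

Use providers in increasing cost order.
Option 28 at 10: take all 1400 hours — 2200 still needed.
Option J (15): use full 600 — 1600 hours to go.
Option E (45): use full 900 — 700 hours to go.
Option 18 (65): take the remaining 700 — done.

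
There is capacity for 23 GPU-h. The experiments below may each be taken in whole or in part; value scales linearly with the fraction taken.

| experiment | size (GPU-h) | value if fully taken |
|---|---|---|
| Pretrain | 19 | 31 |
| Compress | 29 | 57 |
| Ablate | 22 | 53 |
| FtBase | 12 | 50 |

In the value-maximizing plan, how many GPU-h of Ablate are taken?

Best value per unit of size first: FtBase 50/12≈4.17, Ablate 53/22≈2.41, Compress 57/29≈1.97, Pretrain 31/19≈1.63.
All 12 GPU-h of FtBase fit (value 50) ; 11 remain.
11 GPU-h left: a 11/22 share of Ablate gives 53×11/22 = 26.5.

11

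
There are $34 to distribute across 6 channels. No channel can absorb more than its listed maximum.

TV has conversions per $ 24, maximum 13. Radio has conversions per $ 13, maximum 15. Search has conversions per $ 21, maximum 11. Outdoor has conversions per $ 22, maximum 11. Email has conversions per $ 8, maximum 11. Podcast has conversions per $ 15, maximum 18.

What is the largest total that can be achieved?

764

Rank by conversions per $: TV 24 > Outdoor 22 > Search 21 > Podcast 15 > Radio 13 > Email 8.
TV takes 13 to reach its cap of 13 → 21 left.
Outdoor takes 11 to reach its cap of 11 → 10 left.
Only 10 left; Search takes them to reach 10.
Total = 24×13 + 21×10 + 22×11 = 764.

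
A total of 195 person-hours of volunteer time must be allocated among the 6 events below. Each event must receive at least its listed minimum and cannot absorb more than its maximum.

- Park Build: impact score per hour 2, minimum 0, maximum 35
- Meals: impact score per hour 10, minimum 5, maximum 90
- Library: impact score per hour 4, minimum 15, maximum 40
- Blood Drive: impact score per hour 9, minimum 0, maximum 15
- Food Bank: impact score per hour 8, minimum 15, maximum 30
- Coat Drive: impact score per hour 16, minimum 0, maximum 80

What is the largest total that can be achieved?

Meeting every minimum uses 0+5+15+0+15+0 = 35 person-hours, leaving 160.
Highest impact score per hour first: Coat Drive 16 > Meals 10 > Blood Drive 9 > Food Bank 8 > Library 4 > Park Build 2.
Coat Drive takes 80 more to reach its cap of 80 ; 80 left.
Only 80 left; Meals takes them to reach 85.
Total = 10×85 + 4×15 + 8×15 + 16×80 = 2310.

2310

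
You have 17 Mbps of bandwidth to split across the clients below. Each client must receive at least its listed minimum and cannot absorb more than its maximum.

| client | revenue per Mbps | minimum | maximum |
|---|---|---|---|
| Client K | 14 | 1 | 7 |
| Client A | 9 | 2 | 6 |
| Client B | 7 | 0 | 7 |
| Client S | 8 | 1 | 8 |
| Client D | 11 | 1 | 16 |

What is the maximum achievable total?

201

Meeting every minimum uses 1+2+0+1+1 = 5 Mbps, leaving 12.
Order the clients by revenue per Mbps: Client K 14 > Client D 11 > Client A 9 > Client S 8 > Client B 7.
Client K takes 6 more to reach its cap of 7 ; 6 left.
Client D: +6 (room for 15) → 7. Pool exhausted.
Total = 14×7 + 9×2 + 8×1 + 11×7 = 201.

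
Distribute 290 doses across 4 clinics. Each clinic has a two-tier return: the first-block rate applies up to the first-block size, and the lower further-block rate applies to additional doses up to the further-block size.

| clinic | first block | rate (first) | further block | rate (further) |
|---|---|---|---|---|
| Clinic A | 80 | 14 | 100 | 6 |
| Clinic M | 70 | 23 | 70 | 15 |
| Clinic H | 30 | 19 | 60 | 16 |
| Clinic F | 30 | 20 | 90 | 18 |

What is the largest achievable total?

Order all 8 blocks by rate: Clinic M/tier1 23 > Clinic F/tier1 20 > Clinic H/tier1 19 > Clinic F/tier2 18 > Clinic H/tier2 16 > Clinic M/tier2 15 > Clinic A/tier1 14 > Clinic A/tier2 6.
Clinic M tier1 at 23: fill all 70 ; 220 left.
Clinic F tier1 at 20: fill all 30 ; 190 left.
Fill Clinic H tier1 block (30 at 19) ; 160 left.
Fill Clinic F tier2 block (90 at 18) ; 70 left.
Clinic H/tier2 (16): +60 ; 10 left.
Clinic M/tier2: +10 of 70 at 15; pool empty.
Total = 23×70 + 20×30 + 19×30 + 18×90 + 16×60 + 15×10 = 5510.

5510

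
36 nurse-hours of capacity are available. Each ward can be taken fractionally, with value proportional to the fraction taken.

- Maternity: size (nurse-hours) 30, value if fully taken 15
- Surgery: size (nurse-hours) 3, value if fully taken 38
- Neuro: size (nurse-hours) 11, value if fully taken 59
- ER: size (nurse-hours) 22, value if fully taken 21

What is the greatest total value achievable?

118

Best value per unit of size first: Surgery 38/3≈12.7, Neuro 59/11≈5.36, ER 21/22≈0.955, Maternity 15/30≈0.5.
Surgery: take in full, 3 nurse-hours for value 38 — 33 left.
Neuro: take in full, 11 nurse-hours for value 59 — 22 left.
ER: take in full, 22 nurse-hours for value 21 — 0 left.
Total value = 118.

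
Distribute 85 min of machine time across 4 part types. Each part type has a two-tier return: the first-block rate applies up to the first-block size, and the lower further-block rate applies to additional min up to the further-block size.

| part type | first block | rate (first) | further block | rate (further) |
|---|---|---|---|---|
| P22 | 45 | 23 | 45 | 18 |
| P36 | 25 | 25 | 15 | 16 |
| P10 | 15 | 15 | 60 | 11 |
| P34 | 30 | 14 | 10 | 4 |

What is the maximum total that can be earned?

Order all 8 blocks by rate: P36/first 25 > P22/first 23 > P22/second 18 > P36/second 16 > P10/first 15 > P34/first 14 > P10/second 11 > P34/second 4.
Fill P36 first block (25 at 25) ; 60 left.
P22 first at 23: fill all 45 ; 15 left.
15 remain; put them into P22 second at 18.
Total = 25×25 + 23×45 + 18×15 = 1930.

1930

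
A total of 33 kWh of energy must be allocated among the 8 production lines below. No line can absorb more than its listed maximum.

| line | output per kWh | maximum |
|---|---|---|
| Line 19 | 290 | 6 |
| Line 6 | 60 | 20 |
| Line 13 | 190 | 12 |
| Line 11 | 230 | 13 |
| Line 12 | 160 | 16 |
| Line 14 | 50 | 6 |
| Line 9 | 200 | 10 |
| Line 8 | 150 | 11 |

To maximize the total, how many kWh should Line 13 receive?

Highest output per kWh first: Line 19 290 > Line 11 230 > Line 9 200 > Line 13 190 > Line 12 160 > Line 8 150 > Line 6 60 > Line 14 50.
Give Line 19 6 to hit its cap of 6 ; 27 left.
Line 11 takes 13 to reach its cap of 13 ; 14 left.
Line 9 takes 10 to reach its cap of 10 ; 4 left.
Only 4 left; Line 13 takes them to reach 4.

4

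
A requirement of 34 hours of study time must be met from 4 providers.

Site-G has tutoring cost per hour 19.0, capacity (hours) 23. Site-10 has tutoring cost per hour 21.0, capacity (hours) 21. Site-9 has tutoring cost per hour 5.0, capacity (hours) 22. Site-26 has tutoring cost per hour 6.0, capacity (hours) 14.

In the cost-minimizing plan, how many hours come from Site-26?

12

Cheapest first:
Site-9 at 5.0: take all 22 hours ; 12 still needed.
Site-26 (6.0): take the remaining 12 ; done.
Site-G, Site-10: unused.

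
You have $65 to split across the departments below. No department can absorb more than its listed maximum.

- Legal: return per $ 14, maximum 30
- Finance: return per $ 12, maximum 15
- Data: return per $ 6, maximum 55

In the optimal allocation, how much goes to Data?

20

Highest return per $ first: Legal 14 > Finance 12 > Data 6.
Give Legal 30 to hit its cap of 30 → 35 left.
Give Finance 15 to hit its cap of 15 → 20 left.
Only 20 left; Data takes them to reach 20.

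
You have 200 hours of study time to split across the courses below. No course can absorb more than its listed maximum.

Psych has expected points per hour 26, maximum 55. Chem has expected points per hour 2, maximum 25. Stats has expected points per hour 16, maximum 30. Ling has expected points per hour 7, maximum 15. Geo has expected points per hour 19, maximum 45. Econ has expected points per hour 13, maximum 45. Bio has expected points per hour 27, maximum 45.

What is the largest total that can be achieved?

Rank by expected points per hour: Bio 27 > Psych 26 > Geo 19 > Stats 16 > Econ 13 > Ling 7 > Chem 2.
Give Bio 45 to hit its cap of 45 ; 155 left.
Psych takes 55 to reach its cap of 55 ; 100 left.
Give Geo 45 to hit its cap of 45 ; 55 left.
Stats takes 30 to reach its cap of 30 ; 25 left.
Econ has room for 45 but only 25 remain, so it gets 25.
Total = 26×55 + 16×30 + 19×45 + 13×25 + 27×45 = 4305.

4305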